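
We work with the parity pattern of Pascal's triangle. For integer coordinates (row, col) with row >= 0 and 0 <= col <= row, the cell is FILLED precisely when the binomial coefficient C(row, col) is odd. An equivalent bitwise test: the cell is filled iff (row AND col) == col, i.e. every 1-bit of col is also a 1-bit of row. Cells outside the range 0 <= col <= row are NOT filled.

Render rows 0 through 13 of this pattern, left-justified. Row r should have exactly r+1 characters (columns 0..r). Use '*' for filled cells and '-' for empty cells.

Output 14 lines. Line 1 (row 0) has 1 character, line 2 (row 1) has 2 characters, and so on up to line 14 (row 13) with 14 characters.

Answer: *
**
*-*
****
*---*
**--**
*-*-*-*
********
*-------*
**------**
*-*-----*-*
****----****
*---*---*---*
**--**--**--**

Derivation:
r0=0: *
r1=1: **
r2=10: *-*
r3=11: ****
r4=100: *---*
r5=101: **--**
r6=110: *-*-*-*
r7=111: ********
r8=1000: *-------*
r9=1001: **------**
r10=1010: *-*-----*-*
r11=1011: ****----****
r12=1100: *---*---*---*
r13=1101: **--**--**--**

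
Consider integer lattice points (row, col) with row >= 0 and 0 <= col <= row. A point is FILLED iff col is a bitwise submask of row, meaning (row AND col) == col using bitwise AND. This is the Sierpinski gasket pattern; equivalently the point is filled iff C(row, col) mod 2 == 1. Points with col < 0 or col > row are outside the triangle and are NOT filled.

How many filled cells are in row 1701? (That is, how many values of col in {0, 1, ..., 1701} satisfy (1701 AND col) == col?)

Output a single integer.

Answer: 64

Derivation:
1701 in binary = 11010100101
popcount(1701) = number of 1-bits in 11010100101 = 6
A col c satisfies (1701 AND c) == c iff every set bit of c is also set in 1701; each of the 6 set bits of 1701 can independently be on or off in c.
count = 2^6 = 64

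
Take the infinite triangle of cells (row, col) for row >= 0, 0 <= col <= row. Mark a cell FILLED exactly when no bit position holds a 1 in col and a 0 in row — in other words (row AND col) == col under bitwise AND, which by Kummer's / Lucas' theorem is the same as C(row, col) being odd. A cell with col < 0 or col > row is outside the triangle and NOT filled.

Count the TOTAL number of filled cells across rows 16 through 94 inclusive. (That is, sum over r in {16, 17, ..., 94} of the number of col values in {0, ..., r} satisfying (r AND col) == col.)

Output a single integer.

r16=10000 pc1: +2 =2
r17=10001 pc2: +4 =6
r18=10010 pc2: +4 =10
r19=10011 pc3: +8 =18
r20=10100 pc2: +4 =22
r21=10101 pc3: +8 =30
r22=10110 pc3: +8 =38
r23=10111 pc4: +16 =54
r24=11000 pc2: +4 =58
r25=11001 pc3: +8 =66
r26=11010 pc3: +8 =74
r27=11011 pc4: +16 =90
r28=11100 pc3: +8 =98
r29=11101 pc4: +16 =114
r30=11110 pc4: +16 =130
r31=11111 pc5: +32 =162
r32=100000 pc1: +2 =164
r33=100001 pc2: +4 =168
r34=100010 pc2: +4 =172
r35=100011 pc3: +8 =180
r36=100100 pc2: +4 =184
r37=100101 pc3: +8 =192
r38=100110 pc3: +8 =200
r39=100111 pc4: +16 =216
r40=101000 pc2: +4 =220
r41=101001 pc3: +8 =228
r42=101010 pc3: +8 =236
r43=101011 pc4: +16 =252
r44=101100 pc3: +8 =260
r45=101101 pc4: +16 =276
r46=101110 pc4: +16 =292
r47=101111 pc5: +32 =324
r48=110000 pc2: +4 =328
r49=110001 pc3: +8 =336
r50=110010 pc3: +8 =344
r51=110011 pc4: +16 =360
r52=110100 pc3: +8 =368
r53=110101 pc4: +16 =384
r54=110110 pc4: +16 =400
r55=110111 pc5: +32 =432
r56=111000 pc3: +8 =440
r57=111001 pc4: +16 =456
r58=111010 pc4: +16 =472
r59=111011 pc5: +32 =504
r60=111100 pc4: +16 =520
r61=111101 pc5: +32 =552
r62=111110 pc5: +32 =584
r63=111111 pc6: +64 =648
r64=1000000 pc1: +2 =650
r65=1000001 pc2: +4 =654
r66=1000010 pc2: +4 =658
r67=1000011 pc3: +8 =666
r68=1000100 pc2: +4 =670
r69=1000101 pc3: +8 =678
r70=1000110 pc3: +8 =686
r71=1000111 pc4: +16 =702
r72=1001000 pc2: +4 =706
r73=1001001 pc3: +8 =714
r74=1001010 pc3: +8 =722
r75=1001011 pc4: +16 =738
r76=1001100 pc3: +8 =746
r77=1001101 pc4: +16 =762
r78=1001110 pc4: +16 =778
r79=1001111 pc5: +32 =810
r80=1010000 pc2: +4 =814
r81=1010001 pc3: +8 =822
r82=1010010 pc3: +8 =830
r83=1010011 pc4: +16 =846
r84=1010100 pc3: +8 =854
r85=1010101 pc4: +16 =870
r86=1010110 pc4: +16 =886
r87=1010111 pc5: +32 =918
r88=1011000 pc3: +8 =926
r89=1011001 pc4: +16 =942
r90=1011010 pc4: +16 =958
r91=1011011 pc5: +32 =990
r92=1011100 pc4: +16 =1006
r93=1011101 pc5: +32 =1038
r94=1011110 pc5: +32 =1070

Answer: 1070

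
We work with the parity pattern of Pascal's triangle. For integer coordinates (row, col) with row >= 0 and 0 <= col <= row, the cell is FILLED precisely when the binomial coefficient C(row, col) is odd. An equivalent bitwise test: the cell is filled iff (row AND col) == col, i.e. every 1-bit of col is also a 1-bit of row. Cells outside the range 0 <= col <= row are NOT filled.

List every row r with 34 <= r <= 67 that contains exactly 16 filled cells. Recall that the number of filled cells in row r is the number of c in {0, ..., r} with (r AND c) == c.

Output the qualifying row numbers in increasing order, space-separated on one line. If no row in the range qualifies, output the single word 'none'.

Answer: 39 43 45 46 51 53 54 57 58 60

Derivation:
Row r has 2^popcount(r) filled cells, so we need popcount(r) = log2(16) = 4.
Scan r = 34..67 and keep those with exactly 4 one-bits:
r=34=100010 popcount=2 -> skip
r=35=100011 popcount=3 -> skip
r=36=100100 popcount=2 -> skip
r=37=100101 popcount=3 -> skip
r=38=100110 popcount=3 -> skip
r=39=100111 popcount=4 -> KEEP
r=40=101000 popcount=2 -> skip
r=41=101001 popcount=3 -> skip
r=42=101010 popcount=3 -> skip
r=43=101011 popcount=4 -> KEEP
r=44=101100 popcount=3 -> skip
r=45=101101 popcount=4 -> KEEP
r=46=101110 popcount=4 -> KEEP
r=47=101111 popcount=5 -> skip
r=48=110000 popcount=2 -> skip
r=49=110001 popcount=3 -> skip
r=50=110010 popcount=3 -> skip
r=51=110011 popcount=4 -> KEEP
r=52=110100 popcount=3 -> skip
r=53=110101 popcount=4 -> KEEP
r=54=110110 popcount=4 -> KEEP
r=55=110111 popcount=5 -> skip
r=56=111000 popcount=3 -> skip
r=57=111001 popcount=4 -> KEEP
r=58=111010 popcount=4 -> KEEP
r=59=111011 popcount=5 -> skip
r=60=111100 popcount=4 -> KEEP
r=61=111101 popcount=5 -> skip
r=62=111110 popcount=5 -> skip
r=63=111111 popcount=6 -> skip
r=64=1000000 popcount=1 -> skip
r=65=1000001 popcount=2 -> skip
r=66=1000010 popcount=2 -> skip
r=67=1000011 popcount=3 -> skip
Kept rows: 39 43 45 46 51 53 54 57 58 60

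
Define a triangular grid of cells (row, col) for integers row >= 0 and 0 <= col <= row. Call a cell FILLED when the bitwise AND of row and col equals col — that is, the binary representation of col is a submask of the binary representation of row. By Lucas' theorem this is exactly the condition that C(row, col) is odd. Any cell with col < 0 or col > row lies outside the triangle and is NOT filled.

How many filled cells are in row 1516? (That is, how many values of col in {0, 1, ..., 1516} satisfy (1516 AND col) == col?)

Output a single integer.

Answer: 128

Derivation:
1516 in binary = 10111101100
popcount(1516) = number of 1-bits in 10111101100 = 7
A col c satisfies (1516 AND c) == c iff every set bit of c is also set in 1516; each of the 7 set bits of 1516 can independently be on or off in c.
count = 2^7 = 128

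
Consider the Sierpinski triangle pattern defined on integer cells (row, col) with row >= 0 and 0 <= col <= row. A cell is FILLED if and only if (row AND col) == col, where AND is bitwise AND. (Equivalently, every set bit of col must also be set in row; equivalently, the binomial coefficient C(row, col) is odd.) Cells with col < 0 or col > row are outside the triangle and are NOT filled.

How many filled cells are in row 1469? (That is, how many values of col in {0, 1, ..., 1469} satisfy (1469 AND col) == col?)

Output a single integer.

Answer: 256

Derivation:
1469 in binary = 10110111101
popcount(1469) = number of 1-bits in 10110111101 = 8
A col c satisfies (1469 AND c) == c iff every set bit of c is also set in 1469; each of the 8 set bits of 1469 can independently be on or off in c.
count = 2^8 = 256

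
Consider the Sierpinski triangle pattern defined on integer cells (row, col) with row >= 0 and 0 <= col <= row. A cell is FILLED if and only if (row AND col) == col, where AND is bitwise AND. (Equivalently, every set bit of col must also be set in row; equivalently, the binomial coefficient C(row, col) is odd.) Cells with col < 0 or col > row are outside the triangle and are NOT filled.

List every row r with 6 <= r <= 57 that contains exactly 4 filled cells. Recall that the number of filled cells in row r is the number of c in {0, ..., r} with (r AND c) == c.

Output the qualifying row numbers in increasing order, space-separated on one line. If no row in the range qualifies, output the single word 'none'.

Row r has 2^popcount(r) filled cells, so we need popcount(r) = log2(4) = 2.
Scan r = 6..57 and keep those with exactly 2 one-bits:
r=6=110 popcount=2 -> KEEP
r=7=111 popcount=3 -> skip
r=8=1000 popcount=1 -> skip
r=9=1001 popcount=2 -> KEEP
r=10=1010 popcount=2 -> KEEP
r=11=1011 popcount=3 -> skip
r=12=1100 popcount=2 -> KEEP
r=13=1101 popcount=3 -> skip
r=14=1110 popcount=3 -> skip
r=15=1111 popcount=4 -> skip
r=16=10000 popcount=1 -> skip
r=17=10001 popcount=2 -> KEEP
r=18=10010 popcount=2 -> KEEP
r=19=10011 popcount=3 -> skip
r=20=10100 popcount=2 -> KEEP
r=21=10101 popcount=3 -> skip
r=22=10110 popcount=3 -> skip
r=23=10111 popcount=4 -> skip
r=24=11000 popcount=2 -> KEEP
r=25=11001 popcount=3 -> skip
r=26=11010 popcount=3 -> skip
r=27=11011 popcount=4 -> skip
r=28=11100 popcount=3 -> skip
r=29=11101 popcount=4 -> skip
r=30=11110 popcount=4 -> skip
r=31=11111 popcount=5 -> skip
r=32=100000 popcount=1 -> skip
r=33=100001 popcount=2 -> KEEP
r=34=100010 popcount=2 -> KEEP
r=35=100011 popcount=3 -> skip
r=36=100100 popcount=2 -> KEEP
r=37=100101 popcount=3 -> skip
r=38=100110 popcount=3 -> skip
r=39=100111 popcount=4 -> skip
r=40=101000 popcount=2 -> KEEP
r=41=101001 popcount=3 -> skip
r=42=101010 popcount=3 -> skip
r=43=101011 popcount=4 -> skip
r=44=101100 popcount=3 -> skip
r=45=101101 popcount=4 -> skip
r=46=101110 popcount=4 -> skip
r=47=101111 popcount=5 -> skip
r=48=110000 popcount=2 -> KEEP
r=49=110001 popcount=3 -> skip
r=50=110010 popcount=3 -> skip
r=51=110011 popcount=4 -> skip
r=52=110100 popcount=3 -> skip
r=53=110101 popcount=4 -> skip
r=54=110110 popcount=4 -> skip
r=55=110111 popcount=5 -> skip
r=56=111000 popcount=3 -> skip
r=57=111001 popcount=4 -> skip
Kept rows: 6 9 10 12 17 18 20 24 33 34 36 40 48

Answer: 6 9 10 12 17 18 20 24 33 34 36 40 48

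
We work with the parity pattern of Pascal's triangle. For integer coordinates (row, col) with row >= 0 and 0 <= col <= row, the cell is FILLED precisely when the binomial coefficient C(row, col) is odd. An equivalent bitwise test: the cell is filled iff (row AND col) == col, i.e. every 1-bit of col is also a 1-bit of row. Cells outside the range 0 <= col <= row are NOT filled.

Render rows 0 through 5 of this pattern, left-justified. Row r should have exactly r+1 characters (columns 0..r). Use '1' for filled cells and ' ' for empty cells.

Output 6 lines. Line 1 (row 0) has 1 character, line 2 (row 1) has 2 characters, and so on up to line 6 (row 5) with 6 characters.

r0=0: 1
r1=1: 11
r2=10: 1 1
r3=11: 1111
r4=100: 1   1
r5=101: 11  11

Answer: 1
11
1 1
1111
1   1
11  11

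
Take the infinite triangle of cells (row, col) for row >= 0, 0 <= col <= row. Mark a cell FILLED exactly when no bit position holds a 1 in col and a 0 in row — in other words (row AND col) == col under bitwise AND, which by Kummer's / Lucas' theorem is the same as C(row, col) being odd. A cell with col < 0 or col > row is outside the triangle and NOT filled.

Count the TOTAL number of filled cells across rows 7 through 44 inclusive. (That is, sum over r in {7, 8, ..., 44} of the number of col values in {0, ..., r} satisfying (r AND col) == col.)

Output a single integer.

r7=111 pc3: +8 =8
r8=1000 pc1: +2 =10
r9=1001 pc2: +4 =14
r10=1010 pc2: +4 =18
r11=1011 pc3: +8 =26
r12=1100 pc2: +4 =30
r13=1101 pc3: +8 =38
r14=1110 pc3: +8 =46
r15=1111 pc4: +16 =62
r16=10000 pc1: +2 =64
r17=10001 pc2: +4 =68
r18=10010 pc2: +4 =72
r19=10011 pc3: +8 =80
r20=10100 pc2: +4 =84
r21=10101 pc3: +8 =92
r22=10110 pc3: +8 =100
r23=10111 pc4: +16 =116
r24=11000 pc2: +4 =120
r25=11001 pc3: +8 =128
r26=11010 pc3: +8 =136
r27=11011 pc4: +16 =152
r28=11100 pc3: +8 =160
r29=11101 pc4: +16 =176
r30=11110 pc4: +16 =192
r31=11111 pc5: +32 =224
r32=100000 pc1: +2 =226
r33=100001 pc2: +4 =230
r34=100010 pc2: +4 =234
r35=100011 pc3: +8 =242
r36=100100 pc2: +4 =246
r37=100101 pc3: +8 =254
r38=100110 pc3: +8 =262
r39=100111 pc4: +16 =278
r40=101000 pc2: +4 =282
r41=101001 pc3: +8 =290
r42=101010 pc3: +8 =298
r43=101011 pc4: +16 =314
r44=101100 pc3: +8 =322

Answer: 322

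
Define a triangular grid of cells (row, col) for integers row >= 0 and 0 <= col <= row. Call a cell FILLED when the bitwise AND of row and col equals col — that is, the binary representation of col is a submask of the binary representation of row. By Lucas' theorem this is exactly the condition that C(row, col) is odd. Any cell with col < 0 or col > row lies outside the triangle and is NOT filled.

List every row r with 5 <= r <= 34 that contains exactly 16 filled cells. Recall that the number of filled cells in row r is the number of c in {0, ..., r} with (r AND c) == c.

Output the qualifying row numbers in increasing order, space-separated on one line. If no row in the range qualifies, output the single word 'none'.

Answer: 15 23 27 29 30

Derivation:
Row r has 2^popcount(r) filled cells, so we need popcount(r) = log2(16) = 4.
Scan r = 5..34 and keep those with exactly 4 one-bits:
r=5=101 popcount=2 -> skip
r=6=110 popcount=2 -> skip
r=7=111 popcount=3 -> skip
r=8=1000 popcount=1 -> skip
r=9=1001 popcount=2 -> skip
r=10=1010 popcount=2 -> skip
r=11=1011 popcount=3 -> skip
r=12=1100 popcount=2 -> skip
r=13=1101 popcount=3 -> skip
r=14=1110 popcount=3 -> skip
r=15=1111 popcount=4 -> KEEP
r=16=10000 popcount=1 -> skip
r=17=10001 popcount=2 -> skip
r=18=10010 popcount=2 -> skip
r=19=10011 popcount=3 -> skip
r=20=10100 popcount=2 -> skip
r=21=10101 popcount=3 -> skip
r=22=10110 popcount=3 -> skip
r=23=10111 popcount=4 -> KEEP
r=24=11000 popcount=2 -> skip
r=25=11001 popcount=3 -> skip
r=26=11010 popcount=3 -> skip
r=27=11011 popcount=4 -> KEEP
r=28=11100 popcount=3 -> skip
r=29=11101 popcount=4 -> KEEP
r=30=11110 popcount=4 -> KEEP
r=31=11111 popcount=5 -> skip
r=32=100000 popcount=1 -> skip
r=33=100001 popcount=2 -> skip
r=34=100010 popcount=2 -> skip
Kept rows: 15 23 27 29 30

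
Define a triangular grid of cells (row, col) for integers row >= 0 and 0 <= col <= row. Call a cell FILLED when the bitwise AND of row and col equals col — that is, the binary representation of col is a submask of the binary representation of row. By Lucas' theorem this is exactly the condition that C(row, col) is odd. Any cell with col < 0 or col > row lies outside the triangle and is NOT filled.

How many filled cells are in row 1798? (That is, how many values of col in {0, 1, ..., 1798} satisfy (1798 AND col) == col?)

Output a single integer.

Answer: 32

Derivation:
1798 in binary = 11100000110
popcount(1798) = number of 1-bits in 11100000110 = 5
A col c satisfies (1798 AND c) == c iff every set bit of c is also set in 1798; each of the 5 set bits of 1798 can independently be on or off in c.
count = 2^5 = 32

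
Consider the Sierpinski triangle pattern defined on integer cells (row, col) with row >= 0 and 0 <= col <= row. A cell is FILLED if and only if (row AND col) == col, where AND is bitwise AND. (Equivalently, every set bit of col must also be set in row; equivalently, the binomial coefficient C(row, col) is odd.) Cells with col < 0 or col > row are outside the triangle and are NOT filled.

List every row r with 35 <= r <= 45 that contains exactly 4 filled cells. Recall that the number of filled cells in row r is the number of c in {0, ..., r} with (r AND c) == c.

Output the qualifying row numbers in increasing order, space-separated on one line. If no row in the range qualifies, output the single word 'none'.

Answer: 36 40

Derivation:
Row r has 2^popcount(r) filled cells, so we need popcount(r) = log2(4) = 2.
Scan r = 35..45 and keep those with exactly 2 one-bits:
r=35=100011 popcount=3 -> skip
r=36=100100 popcount=2 -> KEEP
r=37=100101 popcount=3 -> skip
r=38=100110 popcount=3 -> skip
r=39=100111 popcount=4 -> skip
r=40=101000 popcount=2 -> KEEP
r=41=101001 popcount=3 -> skip
r=42=101010 popcount=3 -> skip
r=43=101011 popcount=4 -> skip
r=44=101100 popcount=3 -> skip
r=45=101101 popcount=4 -> skip
Kept rows: 36 40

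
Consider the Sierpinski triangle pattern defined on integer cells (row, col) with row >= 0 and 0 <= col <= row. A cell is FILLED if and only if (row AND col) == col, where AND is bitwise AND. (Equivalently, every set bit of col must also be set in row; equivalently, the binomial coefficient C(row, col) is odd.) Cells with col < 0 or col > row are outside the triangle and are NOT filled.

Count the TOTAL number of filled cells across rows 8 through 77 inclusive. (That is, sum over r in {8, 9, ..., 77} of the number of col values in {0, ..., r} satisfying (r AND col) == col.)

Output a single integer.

r8=1000 pc1: +2 =2
r9=1001 pc2: +4 =6
r10=1010 pc2: +4 =10
r11=1011 pc3: +8 =18
r12=1100 pc2: +4 =22
r13=1101 pc3: +8 =30
r14=1110 pc3: +8 =38
r15=1111 pc4: +16 =54
r16=10000 pc1: +2 =56
r17=10001 pc2: +4 =60
r18=10010 pc2: +4 =64
r19=10011 pc3: +8 =72
r20=10100 pc2: +4 =76
r21=10101 pc3: +8 =84
r22=10110 pc3: +8 =92
r23=10111 pc4: +16 =108
r24=11000 pc2: +4 =112
r25=11001 pc3: +8 =120
r26=11010 pc3: +8 =128
r27=11011 pc4: +16 =144
r28=11100 pc3: +8 =152
r29=11101 pc4: +16 =168
r30=11110 pc4: +16 =184
r31=11111 pc5: +32 =216
r32=100000 pc1: +2 =218
r33=100001 pc2: +4 =222
r34=100010 pc2: +4 =226
r35=100011 pc3: +8 =234
r36=100100 pc2: +4 =238
r37=100101 pc3: +8 =246
r38=100110 pc3: +8 =254
r39=100111 pc4: +16 =270
r40=101000 pc2: +4 =274
r41=101001 pc3: +8 =282
r42=101010 pc3: +8 =290
r43=101011 pc4: +16 =306
r44=101100 pc3: +8 =314
r45=101101 pc4: +16 =330
r46=101110 pc4: +16 =346
r47=101111 pc5: +32 =378
r48=110000 pc2: +4 =382
r49=110001 pc3: +8 =390
r50=110010 pc3: +8 =398
r51=110011 pc4: +16 =414
r52=110100 pc3: +8 =422
r53=110101 pc4: +16 =438
r54=110110 pc4: +16 =454
r55=110111 pc5: +32 =486
r56=111000 pc3: +8 =494
r57=111001 pc4: +16 =510
r58=111010 pc4: +16 =526
r59=111011 pc5: +32 =558
r60=111100 pc4: +16 =574
r61=111101 pc5: +32 =606
r62=111110 pc5: +32 =638
r63=111111 pc6: +64 =702
r64=1000000 pc1: +2 =704
r65=1000001 pc2: +4 =708
r66=1000010 pc2: +4 =712
r67=1000011 pc3: +8 =720
r68=1000100 pc2: +4 =724
r69=1000101 pc3: +8 =732
r70=1000110 pc3: +8 =740
r71=1000111 pc4: +16 =756
r72=1001000 pc2: +4 =760
r73=1001001 pc3: +8 =768
r74=1001010 pc3: +8 =776
r75=1001011 pc4: +16 =792
r76=1001100 pc3: +8 =800
r77=1001101 pc4: +16 =816

Answer: 816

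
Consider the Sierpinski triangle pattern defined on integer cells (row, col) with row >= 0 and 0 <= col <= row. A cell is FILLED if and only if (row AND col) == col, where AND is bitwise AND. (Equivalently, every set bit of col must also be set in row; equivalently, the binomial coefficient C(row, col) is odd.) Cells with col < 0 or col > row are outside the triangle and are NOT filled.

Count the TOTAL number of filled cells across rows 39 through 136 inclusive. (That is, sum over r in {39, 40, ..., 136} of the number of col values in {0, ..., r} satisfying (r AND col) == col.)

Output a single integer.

Answer: 1964

Derivation:
r39=100111 pc4: +16 =16
r40=101000 pc2: +4 =20
r41=101001 pc3: +8 =28
r42=101010 pc3: +8 =36
r43=101011 pc4: +16 =52
r44=101100 pc3: +8 =60
r45=101101 pc4: +16 =76
r46=101110 pc4: +16 =92
r47=101111 pc5: +32 =124
r48=110000 pc2: +4 =128
r49=110001 pc3: +8 =136
r50=110010 pc3: +8 =144
r51=110011 pc4: +16 =160
r52=110100 pc3: +8 =168
r53=110101 pc4: +16 =184
r54=110110 pc4: +16 =200
r55=110111 pc5: +32 =232
r56=111000 pc3: +8 =240
r57=111001 pc4: +16 =256
r58=111010 pc4: +16 =272
r59=111011 pc5: +32 =304
r60=111100 pc4: +16 =320
r61=111101 pc5: +32 =352
r62=111110 pc5: +32 =384
r63=111111 pc6: +64 =448
r64=1000000 pc1: +2 =450
r65=1000001 pc2: +4 =454
r66=1000010 pc2: +4 =458
r67=1000011 pc3: +8 =466
r68=1000100 pc2: +4 =470
r69=1000101 pc3: +8 =478
r70=1000110 pc3: +8 =486
r71=1000111 pc4: +16 =502
r72=1001000 pc2: +4 =506
r73=1001001 pc3: +8 =514
r74=1001010 pc3: +8 =522
r75=1001011 pc4: +16 =538
r76=1001100 pc3: +8 =546
r77=1001101 pc4: +16 =562
r78=1001110 pc4: +16 =578
r79=1001111 pc5: +32 =610
r80=1010000 pc2: +4 =614
r81=1010001 pc3: +8 =622
r82=1010010 pc3: +8 =630
r83=1010011 pc4: +16 =646
r84=1010100 pc3: +8 =654
r85=1010101 pc4: +16 =670
r86=1010110 pc4: +16 =686
r87=1010111 pc5: +32 =718
r88=1011000 pc3: +8 =726
r89=1011001 pc4: +16 =742
r90=1011010 pc4: +16 =758
r91=1011011 pc5: +32 =790
r92=1011100 pc4: +16 =806
r93=1011101 pc5: +32 =838
r94=1011110 pc5: +32 =870
r95=1011111 pc6: +64 =934
r96=1100000 pc2: +4 =938
r97=1100001 pc3: +8 =946
r98=1100010 pc3: +8 =954
r99=1100011 pc4: +16 =970
r100=1100100 pc3: +8 =978
r101=1100101 pc4: +16 =994
r102=1100110 pc4: +16 =1010
r103=1100111 pc5: +32 =1042
r104=1101000 pc3: +8 =1050
r105=1101001 pc4: +16 =1066
r106=1101010 pc4: +16 =1082
r107=1101011 pc5: +32 =1114
r108=1101100 pc4: +16 =1130
r109=1101101 pc5: +32 =1162
r110=1101110 pc5: +32 =1194
r111=1101111 pc6: +64 =1258
r112=1110000 pc3: +8 =1266
r113=1110001 pc4: +16 =1282
r114=1110010 pc4: +16 =1298
r115=1110011 pc5: +32 =1330
r116=1110100 pc4: +16 =1346
r117=1110101 pc5: +32 =1378
r118=1110110 pc5: +32 =1410
r119=1110111 pc6: +64 =1474
r120=1111000 pc4: +16 =1490
r121=1111001 pc5: +32 =1522
r122=1111010 pc5: +32 =1554
r123=1111011 pc6: +64 =1618
r124=1111100 pc5: +32 =1650
r125=1111101 pc6: +64 =1714
r126=1111110 pc6: +64 =1778
r127=1111111 pc7: +128 =1906
r128=10000000 pc1: +2 =1908
r129=10000001 pc2: +4 =1912
r130=10000010 pc2: +4 =1916
r131=10000011 pc3: +8 =1924
r132=10000100 pc2: +4 =1928
r133=10000101 pc3: +8 =1936
r134=10000110 pc3: +8 =1944
r135=10000111 pc4: +16 =1960
r136=10001000 pc2: +4 =1964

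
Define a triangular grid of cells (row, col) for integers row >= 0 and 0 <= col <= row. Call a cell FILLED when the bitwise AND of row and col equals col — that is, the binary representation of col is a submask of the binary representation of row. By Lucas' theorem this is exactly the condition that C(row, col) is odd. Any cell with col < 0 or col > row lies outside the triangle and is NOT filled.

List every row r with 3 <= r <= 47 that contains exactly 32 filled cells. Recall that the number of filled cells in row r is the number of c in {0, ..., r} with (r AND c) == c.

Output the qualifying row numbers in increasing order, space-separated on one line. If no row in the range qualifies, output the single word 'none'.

Row r has 2^popcount(r) filled cells, so we need popcount(r) = log2(32) = 5.
Scan r = 3..47 and keep those with exactly 5 one-bits:
r=3=11 popcount=2 -> skip
r=4=100 popcount=1 -> skip
r=5=101 popcount=2 -> skip
r=6=110 popcount=2 -> skip
r=7=111 popcount=3 -> skip
r=8=1000 popcount=1 -> skip
r=9=1001 popcount=2 -> skip
r=10=1010 popcount=2 -> skip
r=11=1011 popcount=3 -> skip
r=12=1100 popcount=2 -> skip
r=13=1101 popcount=3 -> skip
r=14=1110 popcount=3 -> skip
r=15=1111 popcount=4 -> skip
r=16=10000 popcount=1 -> skip
r=17=10001 popcount=2 -> skip
r=18=10010 popcount=2 -> skip
r=19=10011 popcount=3 -> skip
r=20=10100 popcount=2 -> skip
r=21=10101 popcount=3 -> skip
r=22=10110 popcount=3 -> skip
r=23=10111 popcount=4 -> skip
r=24=11000 popcount=2 -> skip
r=25=11001 popcount=3 -> skip
r=26=11010 popcount=3 -> skip
r=27=11011 popcount=4 -> skip
r=28=11100 popcount=3 -> skip
r=29=11101 popcount=4 -> skip
r=30=11110 popcount=4 -> skip
r=31=11111 popcount=5 -> KEEP
r=32=100000 popcount=1 -> skip
r=33=100001 popcount=2 -> skip
r=34=100010 popcount=2 -> skip
r=35=100011 popcount=3 -> skip
r=36=100100 popcount=2 -> skip
r=37=100101 popcount=3 -> skip
r=38=100110 popcount=3 -> skip
r=39=100111 popcount=4 -> skip
r=40=101000 popcount=2 -> skip
r=41=101001 popcount=3 -> skip
r=42=101010 popcount=3 -> skip
r=43=101011 popcount=4 -> skip
r=44=101100 popcount=3 -> skip
r=45=101101 popcount=4 -> skip
r=46=101110 popcount=4 -> skip
r=47=101111 popcount=5 -> KEEP
Kept rows: 31 47

Answer: 31 47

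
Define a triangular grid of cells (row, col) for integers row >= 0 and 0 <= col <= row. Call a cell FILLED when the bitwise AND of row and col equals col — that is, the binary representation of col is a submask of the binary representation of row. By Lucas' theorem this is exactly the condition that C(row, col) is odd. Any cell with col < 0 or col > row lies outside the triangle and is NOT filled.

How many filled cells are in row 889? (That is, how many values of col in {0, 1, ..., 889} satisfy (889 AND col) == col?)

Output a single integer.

Answer: 128

Derivation:
889 in binary = 1101111001
popcount(889) = number of 1-bits in 1101111001 = 7
A col c satisfies (889 AND c) == c iff every set bit of c is also set in 889; each of the 7 set bits of 889 can independently be on or off in c.
count = 2^7 = 128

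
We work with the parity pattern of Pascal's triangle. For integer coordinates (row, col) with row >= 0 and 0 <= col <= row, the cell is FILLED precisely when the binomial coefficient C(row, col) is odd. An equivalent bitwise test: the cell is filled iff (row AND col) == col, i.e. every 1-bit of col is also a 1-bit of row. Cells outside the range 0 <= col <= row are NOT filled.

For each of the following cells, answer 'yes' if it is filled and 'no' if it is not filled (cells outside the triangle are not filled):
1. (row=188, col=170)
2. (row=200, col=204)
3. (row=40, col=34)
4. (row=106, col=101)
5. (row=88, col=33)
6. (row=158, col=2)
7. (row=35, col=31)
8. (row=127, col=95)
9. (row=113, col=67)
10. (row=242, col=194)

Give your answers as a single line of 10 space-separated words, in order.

Answer: no no no no no yes no yes no yes

Derivation:
(188,170): row=0b10111100, col=0b10101010, row AND col = 0b10101000 = 168; 168 != 170 -> empty
(200,204): col outside [0, 200] -> not filled
(40,34): row=0b101000, col=0b100010, row AND col = 0b100000 = 32; 32 != 34 -> empty
(106,101): row=0b1101010, col=0b1100101, row AND col = 0b1100000 = 96; 96 != 101 -> empty
(88,33): row=0b1011000, col=0b100001, row AND col = 0b0 = 0; 0 != 33 -> empty
(158,2): row=0b10011110, col=0b10, row AND col = 0b10 = 2; 2 == 2 -> filled
(35,31): row=0b100011, col=0b11111, row AND col = 0b11 = 3; 3 != 31 -> empty
(127,95): row=0b1111111, col=0b1011111, row AND col = 0b1011111 = 95; 95 == 95 -> filled
(113,67): row=0b1110001, col=0b1000011, row AND col = 0b1000001 = 65; 65 != 67 -> empty
(242,194): row=0b11110010, col=0b11000010, row AND col = 0b11000010 = 194; 194 == 194 -> filled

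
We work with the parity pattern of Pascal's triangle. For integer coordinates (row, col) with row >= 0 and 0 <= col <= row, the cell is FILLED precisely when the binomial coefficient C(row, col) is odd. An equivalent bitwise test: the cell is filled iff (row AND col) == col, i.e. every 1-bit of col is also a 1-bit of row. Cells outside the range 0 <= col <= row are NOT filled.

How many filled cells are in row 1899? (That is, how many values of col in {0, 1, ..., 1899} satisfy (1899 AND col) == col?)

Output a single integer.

1899 in binary = 11101101011
popcount(1899) = number of 1-bits in 11101101011 = 8
A col c satisfies (1899 AND c) == c iff every set bit of c is also set in 1899; each of the 8 set bits of 1899 can independently be on or off in c.
count = 2^8 = 256

Answer: 256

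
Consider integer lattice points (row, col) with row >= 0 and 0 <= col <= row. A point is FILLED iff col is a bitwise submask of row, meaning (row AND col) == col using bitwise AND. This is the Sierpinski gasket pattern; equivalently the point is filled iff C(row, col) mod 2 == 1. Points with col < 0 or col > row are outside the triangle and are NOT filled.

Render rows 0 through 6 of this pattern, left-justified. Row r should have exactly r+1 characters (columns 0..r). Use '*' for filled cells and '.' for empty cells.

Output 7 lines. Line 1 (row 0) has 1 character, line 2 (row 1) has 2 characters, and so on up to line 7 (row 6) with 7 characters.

Answer: *
**
*.*
****
*...*
**..**
*.*.*.*

Derivation:
r0=0: *
r1=1: **
r2=10: *.*
r3=11: ****
r4=100: *...*
r5=101: **..**
r6=110: *.*.*.*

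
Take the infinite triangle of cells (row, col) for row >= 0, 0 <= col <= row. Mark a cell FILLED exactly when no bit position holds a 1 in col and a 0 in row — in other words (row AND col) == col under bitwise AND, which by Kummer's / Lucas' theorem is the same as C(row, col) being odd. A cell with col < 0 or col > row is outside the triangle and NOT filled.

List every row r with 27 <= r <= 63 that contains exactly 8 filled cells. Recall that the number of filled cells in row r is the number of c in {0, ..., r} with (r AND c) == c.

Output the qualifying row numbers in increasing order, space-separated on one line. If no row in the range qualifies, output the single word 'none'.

Answer: 28 35 37 38 41 42 44 49 50 52 56

Derivation:
Row r has 2^popcount(r) filled cells, so we need popcount(r) = log2(8) = 3.
Scan r = 27..63 and keep those with exactly 3 one-bits:
r=27=11011 popcount=4 -> skip
r=28=11100 popcount=3 -> KEEP
r=29=11101 popcount=4 -> skip
r=30=11110 popcount=4 -> skip
r=31=11111 popcount=5 -> skip
r=32=100000 popcount=1 -> skip
r=33=100001 popcount=2 -> skip
r=34=100010 popcount=2 -> skip
r=35=100011 popcount=3 -> KEEP
r=36=100100 popcount=2 -> skip
r=37=100101 popcount=3 -> KEEP
r=38=100110 popcount=3 -> KEEP
r=39=100111 popcount=4 -> skip
r=40=101000 popcount=2 -> skip
r=41=101001 popcount=3 -> KEEP
r=42=101010 popcount=3 -> KEEP
r=43=101011 popcount=4 -> skip
r=44=101100 popcount=3 -> KEEP
r=45=101101 popcount=4 -> skip
r=46=101110 popcount=4 -> skip
r=47=101111 popcount=5 -> skip
r=48=110000 popcount=2 -> skip
r=49=110001 popcount=3 -> KEEP
r=50=110010 popcount=3 -> KEEP
r=51=110011 popcount=4 -> skip
r=52=110100 popcount=3 -> KEEP
r=53=110101 popcount=4 -> skip
r=54=110110 popcount=4 -> skip
r=55=110111 popcount=5 -> skip
r=56=111000 popcount=3 -> KEEP
r=57=111001 popcount=4 -> skip
r=58=111010 popcount=4 -> skip
r=59=111011 popcount=5 -> skip
r=60=111100 popcount=4 -> skip
r=61=111101 popcount=5 -> skip
r=62=111110 popcount=5 -> skip
r=63=111111 popcount=6 -> skip
Kept rows: 28 35 37 38 41 42 44 49 50 52 56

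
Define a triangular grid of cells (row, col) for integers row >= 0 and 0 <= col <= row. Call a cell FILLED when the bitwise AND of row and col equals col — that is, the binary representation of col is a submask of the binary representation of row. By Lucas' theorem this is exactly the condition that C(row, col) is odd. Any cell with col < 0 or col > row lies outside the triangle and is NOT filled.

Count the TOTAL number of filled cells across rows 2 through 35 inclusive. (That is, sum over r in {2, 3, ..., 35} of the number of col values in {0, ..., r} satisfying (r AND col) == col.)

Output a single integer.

r2=10 pc1: +2 =2
r3=11 pc2: +4 =6
r4=100 pc1: +2 =8
r5=101 pc2: +4 =12
r6=110 pc2: +4 =16
r7=111 pc3: +8 =24
r8=1000 pc1: +2 =26
r9=1001 pc2: +4 =30
r10=1010 pc2: +4 =34
r11=1011 pc3: +8 =42
r12=1100 pc2: +4 =46
r13=1101 pc3: +8 =54
r14=1110 pc3: +8 =62
r15=1111 pc4: +16 =78
r16=10000 pc1: +2 =80
r17=10001 pc2: +4 =84
r18=10010 pc2: +4 =88
r19=10011 pc3: +8 =96
r20=10100 pc2: +4 =100
r21=10101 pc3: +8 =108
r22=10110 pc3: +8 =116
r23=10111 pc4: +16 =132
r24=11000 pc2: +4 =136
r25=11001 pc3: +8 =144
r26=11010 pc3: +8 =152
r27=11011 pc4: +16 =168
r28=11100 pc3: +8 =176
r29=11101 pc4: +16 =192
r30=11110 pc4: +16 =208
r31=11111 pc5: +32 =240
r32=100000 pc1: +2 =242
r33=100001 pc2: +4 =246
r34=100010 pc2: +4 =250
r35=100011 pc3: +8 =258

Answer: 258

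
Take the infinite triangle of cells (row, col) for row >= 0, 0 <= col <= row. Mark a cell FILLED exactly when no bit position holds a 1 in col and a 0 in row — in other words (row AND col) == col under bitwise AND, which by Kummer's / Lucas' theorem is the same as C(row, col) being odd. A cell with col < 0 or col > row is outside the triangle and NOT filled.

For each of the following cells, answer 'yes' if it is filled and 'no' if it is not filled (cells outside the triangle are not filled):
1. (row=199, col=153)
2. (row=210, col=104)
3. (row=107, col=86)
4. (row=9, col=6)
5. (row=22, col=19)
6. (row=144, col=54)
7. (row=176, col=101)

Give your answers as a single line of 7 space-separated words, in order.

Answer: no no no no no no no

Derivation:
(199,153): row=0b11000111, col=0b10011001, row AND col = 0b10000001 = 129; 129 != 153 -> empty
(210,104): row=0b11010010, col=0b1101000, row AND col = 0b1000000 = 64; 64 != 104 -> empty
(107,86): row=0b1101011, col=0b1010110, row AND col = 0b1000010 = 66; 66 != 86 -> empty
(9,6): row=0b1001, col=0b110, row AND col = 0b0 = 0; 0 != 6 -> empty
(22,19): row=0b10110, col=0b10011, row AND col = 0b10010 = 18; 18 != 19 -> empty
(144,54): row=0b10010000, col=0b110110, row AND col = 0b10000 = 16; 16 != 54 -> empty
(176,101): row=0b10110000, col=0b1100101, row AND col = 0b100000 = 32; 32 != 101 -> empty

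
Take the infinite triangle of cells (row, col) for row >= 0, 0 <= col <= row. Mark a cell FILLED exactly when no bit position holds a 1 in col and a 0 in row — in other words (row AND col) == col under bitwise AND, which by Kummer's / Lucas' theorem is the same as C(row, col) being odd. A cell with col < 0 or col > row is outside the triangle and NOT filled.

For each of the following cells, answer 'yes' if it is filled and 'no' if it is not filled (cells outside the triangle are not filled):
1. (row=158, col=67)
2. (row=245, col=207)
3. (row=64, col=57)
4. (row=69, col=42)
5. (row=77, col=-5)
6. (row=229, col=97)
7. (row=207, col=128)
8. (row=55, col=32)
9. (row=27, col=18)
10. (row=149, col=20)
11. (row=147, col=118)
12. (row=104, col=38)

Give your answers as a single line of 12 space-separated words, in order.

Answer: no no no no no yes yes yes yes yes no no

Derivation:
(158,67): row=0b10011110, col=0b1000011, row AND col = 0b10 = 2; 2 != 67 -> empty
(245,207): row=0b11110101, col=0b11001111, row AND col = 0b11000101 = 197; 197 != 207 -> empty
(64,57): row=0b1000000, col=0b111001, row AND col = 0b0 = 0; 0 != 57 -> empty
(69,42): row=0b1000101, col=0b101010, row AND col = 0b0 = 0; 0 != 42 -> empty
(77,-5): col outside [0, 77] -> not filled
(229,97): row=0b11100101, col=0b1100001, row AND col = 0b1100001 = 97; 97 == 97 -> filled
(207,128): row=0b11001111, col=0b10000000, row AND col = 0b10000000 = 128; 128 == 128 -> filled
(55,32): row=0b110111, col=0b100000, row AND col = 0b100000 = 32; 32 == 32 -> filled
(27,18): row=0b11011, col=0b10010, row AND col = 0b10010 = 18; 18 == 18 -> filled
(149,20): row=0b10010101, col=0b10100, row AND col = 0b10100 = 20; 20 == 20 -> filled
(147,118): row=0b10010011, col=0b1110110, row AND col = 0b10010 = 18; 18 != 118 -> empty
(104,38): row=0b1101000, col=0b100110, row AND col = 0b100000 = 32; 32 != 38 -> empty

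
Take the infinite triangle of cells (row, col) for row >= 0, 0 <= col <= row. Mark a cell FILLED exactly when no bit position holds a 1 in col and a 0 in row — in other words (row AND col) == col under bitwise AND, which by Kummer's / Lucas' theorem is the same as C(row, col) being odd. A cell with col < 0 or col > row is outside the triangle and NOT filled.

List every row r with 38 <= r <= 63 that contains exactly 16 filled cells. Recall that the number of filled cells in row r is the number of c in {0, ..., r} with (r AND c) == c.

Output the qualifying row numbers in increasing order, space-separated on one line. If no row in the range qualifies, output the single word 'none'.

Row r has 2^popcount(r) filled cells, so we need popcount(r) = log2(16) = 4.
Scan r = 38..63 and keep those with exactly 4 one-bits:
r=38=100110 popcount=3 -> skip
r=39=100111 popcount=4 -> KEEP
r=40=101000 popcount=2 -> skip
r=41=101001 popcount=3 -> skip
r=42=101010 popcount=3 -> skip
r=43=101011 popcount=4 -> KEEP
r=44=101100 popcount=3 -> skip
r=45=101101 popcount=4 -> KEEP
r=46=101110 popcount=4 -> KEEP
r=47=101111 popcount=5 -> skip
r=48=110000 popcount=2 -> skip
r=49=110001 popcount=3 -> skip
r=50=110010 popcount=3 -> skip
r=51=110011 popcount=4 -> KEEP
r=52=110100 popcount=3 -> skip
r=53=110101 popcount=4 -> KEEP
r=54=110110 popcount=4 -> KEEP
r=55=110111 popcount=5 -> skip
r=56=111000 popcount=3 -> skip
r=57=111001 popcount=4 -> KEEP
r=58=111010 popcount=4 -> KEEP
r=59=111011 popcount=5 -> skip
r=60=111100 popcount=4 -> KEEP
r=61=111101 popcount=5 -> skip
r=62=111110 popcount=5 -> skip
r=63=111111 popcount=6 -> skip
Kept rows: 39 43 45 46 51 53 54 57 58 60

Answer: 39 43 45 46 51 53 54 57 58 60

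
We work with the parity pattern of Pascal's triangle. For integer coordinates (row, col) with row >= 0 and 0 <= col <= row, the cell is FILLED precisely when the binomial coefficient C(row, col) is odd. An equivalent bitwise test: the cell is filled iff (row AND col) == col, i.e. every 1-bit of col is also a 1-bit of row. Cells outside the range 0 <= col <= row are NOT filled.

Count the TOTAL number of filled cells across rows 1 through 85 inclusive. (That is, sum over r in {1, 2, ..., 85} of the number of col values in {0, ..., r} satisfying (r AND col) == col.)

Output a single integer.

Answer: 950

Derivation:
r1=1 pc1: +2 =2
r2=10 pc1: +2 =4
r3=11 pc2: +4 =8
r4=100 pc1: +2 =10
r5=101 pc2: +4 =14
r6=110 pc2: +4 =18
r7=111 pc3: +8 =26
r8=1000 pc1: +2 =28
r9=1001 pc2: +4 =32
r10=1010 pc2: +4 =36
r11=1011 pc3: +8 =44
r12=1100 pc2: +4 =48
r13=1101 pc3: +8 =56
r14=1110 pc3: +8 =64
r15=1111 pc4: +16 =80
r16=10000 pc1: +2 =82
r17=10001 pc2: +4 =86
r18=10010 pc2: +4 =90
r19=10011 pc3: +8 =98
r20=10100 pc2: +4 =102
r21=10101 pc3: +8 =110
r22=10110 pc3: +8 =118
r23=10111 pc4: +16 =134
r24=11000 pc2: +4 =138
r25=11001 pc3: +8 =146
r26=11010 pc3: +8 =154
r27=11011 pc4: +16 =170
r28=11100 pc3: +8 =178
r29=11101 pc4: +16 =194
r30=11110 pc4: +16 =210
r31=11111 pc5: +32 =242
r32=100000 pc1: +2 =244
r33=100001 pc2: +4 =248
r34=100010 pc2: +4 =252
r35=100011 pc3: +8 =260
r36=100100 pc2: +4 =264
r37=100101 pc3: +8 =272
r38=100110 pc3: +8 =280
r39=100111 pc4: +16 =296
r40=101000 pc2: +4 =300
r41=101001 pc3: +8 =308
r42=101010 pc3: +8 =316
r43=101011 pc4: +16 =332
r44=101100 pc3: +8 =340
r45=101101 pc4: +16 =356
r46=101110 pc4: +16 =372
r47=101111 pc5: +32 =404
r48=110000 pc2: +4 =408
r49=110001 pc3: +8 =416
r50=110010 pc3: +8 =424
r51=110011 pc4: +16 =440
r52=110100 pc3: +8 =448
r53=110101 pc4: +16 =464
r54=110110 pc4: +16 =480
r55=110111 pc5: +32 =512
r56=111000 pc3: +8 =520
r57=111001 pc4: +16 =536
r58=111010 pc4: +16 =552
r59=111011 pc5: +32 =584
r60=111100 pc4: +16 =600
r61=111101 pc5: +32 =632
r62=111110 pc5: +32 =664
r63=111111 pc6: +64 =728
r64=1000000 pc1: +2 =730
r65=1000001 pc2: +4 =734
r66=1000010 pc2: +4 =738
r67=1000011 pc3: +8 =746
r68=1000100 pc2: +4 =750
r69=1000101 pc3: +8 =758
r70=1000110 pc3: +8 =766
r71=1000111 pc4: +16 =782
r72=1001000 pc2: +4 =786
r73=1001001 pc3: +8 =794
r74=1001010 pc3: +8 =802
r75=1001011 pc4: +16 =818
r76=1001100 pc3: +8 =826
r77=1001101 pc4: +16 =842
r78=1001110 pc4: +16 =858
r79=1001111 pc5: +32 =890
r80=1010000 pc2: +4 =894
r81=1010001 pc3: +8 =902
r82=1010010 pc3: +8 =910
r83=1010011 pc4: +16 =926
r84=1010100 pc3: +8 =934
r85=1010101 pc4: +16 =950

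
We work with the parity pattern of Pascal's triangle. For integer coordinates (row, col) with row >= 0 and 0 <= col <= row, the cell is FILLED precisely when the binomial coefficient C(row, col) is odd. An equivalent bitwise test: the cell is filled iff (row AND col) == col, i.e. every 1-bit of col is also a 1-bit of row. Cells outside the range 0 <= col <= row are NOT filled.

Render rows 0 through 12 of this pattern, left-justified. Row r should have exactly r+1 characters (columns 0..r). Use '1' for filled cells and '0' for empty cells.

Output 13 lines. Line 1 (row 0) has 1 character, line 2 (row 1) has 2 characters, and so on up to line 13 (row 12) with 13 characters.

Answer: 1
11
101
1111
10001
110011
1010101
11111111
100000001
1100000011
10100000101
111100001111
1000100010001

Derivation:
r0=0: 1
r1=1: 11
r2=10: 101
r3=11: 1111
r4=100: 10001
r5=101: 110011
r6=110: 1010101
r7=111: 11111111
r8=1000: 100000001
r9=1001: 1100000011
r10=1010: 10100000101
r11=1011: 111100001111
r12=1100: 1000100010001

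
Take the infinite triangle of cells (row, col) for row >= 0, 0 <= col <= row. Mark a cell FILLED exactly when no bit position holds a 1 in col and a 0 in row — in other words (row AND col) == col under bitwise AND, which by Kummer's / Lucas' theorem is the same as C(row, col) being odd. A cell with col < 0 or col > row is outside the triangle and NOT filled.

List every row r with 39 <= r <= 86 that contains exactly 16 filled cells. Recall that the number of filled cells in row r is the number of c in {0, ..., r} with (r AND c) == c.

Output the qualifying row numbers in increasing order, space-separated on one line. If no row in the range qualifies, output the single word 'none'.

Row r has 2^popcount(r) filled cells, so we need popcount(r) = log2(16) = 4.
Scan r = 39..86 and keep those with exactly 4 one-bits:
r=39=100111 popcount=4 -> KEEP
r=40=101000 popcount=2 -> skip
r=41=101001 popcount=3 -> skip
r=42=101010 popcount=3 -> skip
r=43=101011 popcount=4 -> KEEP
r=44=101100 popcount=3 -> skip
r=45=101101 popcount=4 -> KEEP
r=46=101110 popcount=4 -> KEEP
r=47=101111 popcount=5 -> skip
r=48=110000 popcount=2 -> skip
r=49=110001 popcount=3 -> skip
r=50=110010 popcount=3 -> skip
r=51=110011 popcount=4 -> KEEP
r=52=110100 popcount=3 -> skip
r=53=110101 popcount=4 -> KEEP
r=54=110110 popcount=4 -> KEEP
r=55=110111 popcount=5 -> skip
r=56=111000 popcount=3 -> skip
r=57=111001 popcount=4 -> KEEP
r=58=111010 popcount=4 -> KEEP
r=59=111011 popcount=5 -> skip
r=60=111100 popcount=4 -> KEEP
r=61=111101 popcount=5 -> skip
r=62=111110 popcount=5 -> skip
r=63=111111 popcount=6 -> skip
r=64=1000000 popcount=1 -> skip
r=65=1000001 popcount=2 -> skip
r=66=1000010 popcount=2 -> skip
r=67=1000011 popcount=3 -> skip
r=68=1000100 popcount=2 -> skip
r=69=1000101 popcount=3 -> skip
r=70=1000110 popcount=3 -> skip
r=71=1000111 popcount=4 -> KEEP
r=72=1001000 popcount=2 -> skip
r=73=1001001 popcount=3 -> skip
r=74=1001010 popcount=3 -> skip
r=75=1001011 popcount=4 -> KEEP
r=76=1001100 popcount=3 -> skip
r=77=1001101 popcount=4 -> KEEP
r=78=1001110 popcount=4 -> KEEP
r=79=1001111 popcount=5 -> skip
r=80=1010000 popcount=2 -> skip
r=81=1010001 popcount=3 -> skip
r=82=1010010 popcount=3 -> skip
r=83=1010011 popcount=4 -> KEEP
r=84=1010100 popcount=3 -> skip
r=85=1010101 popcount=4 -> KEEP
r=86=1010110 popcount=4 -> KEEP
Kept rows: 39 43 45 46 51 53 54 57 58 60 71 75 77 78 83 85 86

Answer: 39 43 45 46 51 53 54 57 58 60 71 75 77 78 83 85 86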